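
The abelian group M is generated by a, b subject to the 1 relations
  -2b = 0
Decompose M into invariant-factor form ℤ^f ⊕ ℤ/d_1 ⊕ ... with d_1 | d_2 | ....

rank_ℚ(R)=1; free=2−1=1
SNF(R) diag = [2] → torsion [2]

Answer: M ≅ ℤ^1 ⊕ ℤ/2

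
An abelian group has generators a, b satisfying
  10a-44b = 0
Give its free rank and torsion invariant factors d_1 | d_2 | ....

Answer: M ≅ ℤ^1 ⊕ ℤ/2

Derivation:
rank_ℚ(R)=1; free=2−1=1
SNF(R) diag = [2] → torsion [2]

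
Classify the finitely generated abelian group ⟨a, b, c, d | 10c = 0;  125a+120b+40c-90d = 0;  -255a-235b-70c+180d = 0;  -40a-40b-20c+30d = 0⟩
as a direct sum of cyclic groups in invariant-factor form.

Answer: M ≅ ℤ/5 ⊕ ℤ/5 ⊕ ℤ/10 ⊕ ℤ/30

Derivation:
rank_ℚ(R)=4; free=4−4=0
SNF(R) diag = [5, 5, 10, 30] → torsion [5, 5, 10, 30]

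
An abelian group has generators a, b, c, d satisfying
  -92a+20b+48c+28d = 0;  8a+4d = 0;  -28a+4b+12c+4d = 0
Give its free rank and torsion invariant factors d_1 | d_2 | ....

Answer: M ≅ ℤ^1 ⊕ ℤ/4 ⊕ ℤ/4 ⊕ ℤ/4

Derivation:
rank_ℚ(R)=3; free=4−3=1
SNF(R) diag = [4, 4, 4] → torsion [4, 4, 4]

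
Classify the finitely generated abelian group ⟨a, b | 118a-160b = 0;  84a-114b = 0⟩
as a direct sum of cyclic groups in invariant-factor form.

Answer: M ≅ ℤ/2 ⊕ ℤ/6

Derivation:
rank_ℚ(R)=2; free=2−2=0
SNF(R) diag = [2, 6] → torsion [2, 6]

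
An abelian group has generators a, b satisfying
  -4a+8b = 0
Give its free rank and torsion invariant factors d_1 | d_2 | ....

rank_ℚ(R)=1; free=2−1=1
SNF(R) diag = [4] → torsion [4]

Answer: M ≅ ℤ^1 ⊕ ℤ/4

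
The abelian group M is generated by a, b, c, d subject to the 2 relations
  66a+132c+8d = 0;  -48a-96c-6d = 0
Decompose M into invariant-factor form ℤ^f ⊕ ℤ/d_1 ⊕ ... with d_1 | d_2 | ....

rank_ℚ(R)=2; free=4−2=2
SNF(R) diag = [2, 6] → torsion [2, 6]

Answer: M ≅ ℤ^2 ⊕ ℤ/2 ⊕ ℤ/6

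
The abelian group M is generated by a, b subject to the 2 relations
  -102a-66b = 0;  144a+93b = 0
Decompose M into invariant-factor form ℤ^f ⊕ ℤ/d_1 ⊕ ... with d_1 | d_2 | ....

Answer: M ≅ ℤ/3 ⊕ ℤ/6

Derivation:
rank_ℚ(R)=2; free=2−2=0
SNF(R) diag = [3, 6] → torsion [3, 6]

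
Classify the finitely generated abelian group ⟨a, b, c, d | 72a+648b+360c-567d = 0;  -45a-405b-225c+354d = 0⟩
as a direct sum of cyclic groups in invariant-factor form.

Answer: M ≅ ℤ^2 ⊕ ℤ/3 ⊕ ℤ/9

Derivation:
rank_ℚ(R)=2; free=4−2=2
SNF(R) diag = [3, 9] → torsion [3, 9]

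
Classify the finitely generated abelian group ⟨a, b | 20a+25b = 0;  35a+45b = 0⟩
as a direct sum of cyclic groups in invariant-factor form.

Answer: M ≅ ℤ/5 ⊕ ℤ/5

Derivation:
rank_ℚ(R)=2; free=2−2=0
SNF(R) diag = [5, 5] → torsion [5, 5]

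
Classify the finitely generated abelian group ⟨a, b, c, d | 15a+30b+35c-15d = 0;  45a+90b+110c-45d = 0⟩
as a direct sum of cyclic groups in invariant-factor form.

rank_ℚ(R)=2; free=4−2=2
SNF(R) diag = [5, 15] → torsion [5, 15]

Answer: M ≅ ℤ^2 ⊕ ℤ/5 ⊕ ℤ/15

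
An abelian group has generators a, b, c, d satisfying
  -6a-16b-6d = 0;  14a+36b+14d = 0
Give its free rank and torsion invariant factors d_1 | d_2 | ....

rank_ℚ(R)=2; free=4−2=2
SNF(R) diag = [2, 4] → torsion [2, 4]

Answer: M ≅ ℤ^2 ⊕ ℤ/2 ⊕ ℤ/4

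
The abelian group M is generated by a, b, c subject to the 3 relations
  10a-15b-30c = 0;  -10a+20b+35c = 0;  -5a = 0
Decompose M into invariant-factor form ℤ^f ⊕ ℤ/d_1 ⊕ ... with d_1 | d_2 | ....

Answer: M ≅ ℤ/5 ⊕ ℤ/5 ⊕ ℤ/15

Derivation:
rank_ℚ(R)=3; free=3−3=0
SNF(R) diag = [5, 5, 15] → torsion [5, 5, 15]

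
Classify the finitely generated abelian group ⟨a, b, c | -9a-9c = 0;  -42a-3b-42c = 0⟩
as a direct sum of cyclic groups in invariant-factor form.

Answer: M ≅ ℤ^1 ⊕ ℤ/3 ⊕ ℤ/9

Derivation:
rank_ℚ(R)=2; free=3−2=1
SNF(R) diag = [3, 9] → torsion [3, 9]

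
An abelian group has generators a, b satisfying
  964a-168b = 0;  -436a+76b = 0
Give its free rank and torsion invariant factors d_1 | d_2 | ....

Answer: M ≅ ℤ/4 ⊕ ℤ/4

Derivation:
rank_ℚ(R)=2; free=2−2=0
SNF(R) diag = [4, 4] → torsion [4, 4]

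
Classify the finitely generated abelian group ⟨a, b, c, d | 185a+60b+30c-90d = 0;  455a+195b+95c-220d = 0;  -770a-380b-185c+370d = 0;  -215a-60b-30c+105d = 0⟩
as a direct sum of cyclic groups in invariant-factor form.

rank_ℚ(R)=4; free=4−4=0
SNF(R) diag = [5, 5, 5, 15] → torsion [5, 5, 5, 15]

Answer: M ≅ ℤ/5 ⊕ ℤ/5 ⊕ ℤ/5 ⊕ ℤ/15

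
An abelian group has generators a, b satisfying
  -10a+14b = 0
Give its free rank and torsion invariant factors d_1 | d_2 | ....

rank_ℚ(R)=1; free=2−1=1
SNF(R) diag = [2] → torsion [2]

Answer: M ≅ ℤ^1 ⊕ ℤ/2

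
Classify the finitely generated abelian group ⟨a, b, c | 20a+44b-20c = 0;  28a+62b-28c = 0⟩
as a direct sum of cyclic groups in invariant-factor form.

rank_ℚ(R)=2; free=3−2=1
SNF(R) diag = [2, 4] → torsion [2, 4]

Answer: M ≅ ℤ^1 ⊕ ℤ/2 ⊕ ℤ/4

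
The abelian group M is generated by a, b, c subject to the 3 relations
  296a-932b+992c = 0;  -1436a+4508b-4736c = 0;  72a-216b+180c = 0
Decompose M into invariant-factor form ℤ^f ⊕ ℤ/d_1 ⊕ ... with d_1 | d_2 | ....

rank_ℚ(R)=3; free=3−3=0
SNF(R) diag = [4, 12, 36] → torsion [4, 12, 36]

Answer: M ≅ ℤ/4 ⊕ ℤ/12 ⊕ ℤ/36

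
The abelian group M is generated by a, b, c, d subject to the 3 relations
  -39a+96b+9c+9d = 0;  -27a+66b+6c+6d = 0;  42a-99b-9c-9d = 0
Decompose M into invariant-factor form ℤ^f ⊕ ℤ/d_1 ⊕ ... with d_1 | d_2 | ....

Answer: M ≅ ℤ^1 ⊕ ℤ/3 ⊕ ℤ/3 ⊕ ℤ/3

Derivation:
rank_ℚ(R)=3; free=4−3=1
SNF(R) diag = [3, 3, 3] → torsion [3, 3, 3]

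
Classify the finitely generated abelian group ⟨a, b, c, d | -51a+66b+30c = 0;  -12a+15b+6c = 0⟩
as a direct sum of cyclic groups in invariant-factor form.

rank_ℚ(R)=2; free=4−2=2
SNF(R) diag = [3, 9] → torsion [3, 9]

Answer: M ≅ ℤ^2 ⊕ ℤ/3 ⊕ ℤ/9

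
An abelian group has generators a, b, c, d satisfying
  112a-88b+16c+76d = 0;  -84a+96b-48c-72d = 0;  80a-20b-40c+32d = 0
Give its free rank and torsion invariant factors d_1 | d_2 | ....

Answer: M ≅ ℤ^1 ⊕ ℤ/4 ⊕ ℤ/12 ⊕ ℤ/12

Derivation:
rank_ℚ(R)=3; free=4−3=1
SNF(R) diag = [4, 12, 12] → torsion [4, 12, 12]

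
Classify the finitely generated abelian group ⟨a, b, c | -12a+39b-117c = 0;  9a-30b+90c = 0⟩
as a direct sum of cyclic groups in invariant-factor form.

rank_ℚ(R)=2; free=3−2=1
SNF(R) diag = [3, 3] → torsion [3, 3]

Answer: M ≅ ℤ^1 ⊕ ℤ/3 ⊕ ℤ/3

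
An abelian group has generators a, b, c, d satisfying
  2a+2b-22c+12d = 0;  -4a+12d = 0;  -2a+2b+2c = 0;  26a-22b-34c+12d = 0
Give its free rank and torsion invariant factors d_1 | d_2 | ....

Answer: M ≅ ℤ/2 ⊕ ℤ/4 ⊕ ℤ/12 ⊕ ℤ/24

Derivation:
rank_ℚ(R)=4; free=4−4=0
SNF(R) diag = [2, 4, 12, 24] → torsion [2, 4, 12, 24]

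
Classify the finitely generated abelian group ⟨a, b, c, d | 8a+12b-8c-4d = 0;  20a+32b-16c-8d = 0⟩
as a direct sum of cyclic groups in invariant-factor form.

rank_ℚ(R)=2; free=4−2=2
SNF(R) diag = [4, 4] → torsion [4, 4]

Answer: M ≅ ℤ^2 ⊕ ℤ/4 ⊕ ℤ/4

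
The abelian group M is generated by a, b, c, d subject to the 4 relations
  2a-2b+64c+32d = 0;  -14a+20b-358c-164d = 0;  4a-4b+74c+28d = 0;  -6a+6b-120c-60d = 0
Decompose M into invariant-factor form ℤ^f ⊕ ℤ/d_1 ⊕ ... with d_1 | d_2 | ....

Answer: M ≅ ℤ/2 ⊕ ℤ/6 ⊕ ℤ/18 ⊕ ℤ/36

Derivation:
rank_ℚ(R)=4; free=4−4=0
SNF(R) diag = [2, 6, 18, 36] → torsion [2, 6, 18, 36]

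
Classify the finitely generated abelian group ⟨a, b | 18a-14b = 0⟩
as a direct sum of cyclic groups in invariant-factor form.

Answer: M ≅ ℤ^1 ⊕ ℤ/2

Derivation:
rank_ℚ(R)=1; free=2−1=1
SNF(R) diag = [2] → torsion [2]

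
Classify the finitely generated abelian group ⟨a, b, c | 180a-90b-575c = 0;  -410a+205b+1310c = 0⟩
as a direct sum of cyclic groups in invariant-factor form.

rank_ℚ(R)=2; free=3−2=1
SNF(R) diag = [5, 5] → torsion [5, 5]

Answer: M ≅ ℤ^1 ⊕ ℤ/5 ⊕ ℤ/5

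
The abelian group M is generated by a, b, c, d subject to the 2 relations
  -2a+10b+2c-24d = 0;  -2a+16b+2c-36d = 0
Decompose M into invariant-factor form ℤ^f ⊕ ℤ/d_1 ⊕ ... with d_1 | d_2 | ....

Answer: M ≅ ℤ^2 ⊕ ℤ/2 ⊕ ℤ/6

Derivation:
rank_ℚ(R)=2; free=4−2=2
SNF(R) diag = [2, 6] → torsion [2, 6]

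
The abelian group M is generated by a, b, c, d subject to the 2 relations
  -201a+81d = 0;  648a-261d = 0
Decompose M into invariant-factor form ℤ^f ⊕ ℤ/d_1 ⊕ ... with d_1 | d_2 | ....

Answer: M ≅ ℤ^2 ⊕ ℤ/3 ⊕ ℤ/9

Derivation:
rank_ℚ(R)=2; free=4−2=2
SNF(R) diag = [3, 9] → torsion [3, 9]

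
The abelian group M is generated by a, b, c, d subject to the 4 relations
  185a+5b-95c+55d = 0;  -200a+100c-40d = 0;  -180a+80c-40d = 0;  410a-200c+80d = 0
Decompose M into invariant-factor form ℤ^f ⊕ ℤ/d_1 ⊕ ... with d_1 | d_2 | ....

Answer: M ≅ ℤ/5 ⊕ ℤ/10 ⊕ ℤ/20 ⊕ ℤ/40

Derivation:
rank_ℚ(R)=4; free=4−4=0
SNF(R) diag = [5, 10, 20, 40] → torsion [5, 10, 20, 40]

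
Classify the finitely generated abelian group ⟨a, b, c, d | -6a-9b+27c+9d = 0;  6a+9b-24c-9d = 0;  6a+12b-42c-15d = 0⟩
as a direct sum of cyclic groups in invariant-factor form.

rank_ℚ(R)=3; free=4−3=1
SNF(R) diag = [3, 3, 3] → torsion [3, 3, 3]

Answer: M ≅ ℤ^1 ⊕ ℤ/3 ⊕ ℤ/3 ⊕ ℤ/3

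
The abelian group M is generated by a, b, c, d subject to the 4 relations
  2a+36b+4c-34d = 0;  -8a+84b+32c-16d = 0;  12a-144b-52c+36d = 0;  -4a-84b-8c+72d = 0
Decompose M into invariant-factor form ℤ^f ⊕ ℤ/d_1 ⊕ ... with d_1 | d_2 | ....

Answer: M ≅ ℤ/2 ⊕ ℤ/4 ⊕ ℤ/4 ⊕ ℤ/12

Derivation:
rank_ℚ(R)=4; free=4−4=0
SNF(R) diag = [2, 4, 4, 12] → torsion [2, 4, 4, 12]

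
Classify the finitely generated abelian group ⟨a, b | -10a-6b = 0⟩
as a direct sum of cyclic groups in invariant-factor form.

Answer: M ≅ ℤ^1 ⊕ ℤ/2

Derivation:
rank_ℚ(R)=1; free=2−1=1
SNF(R) diag = [2] → torsion [2]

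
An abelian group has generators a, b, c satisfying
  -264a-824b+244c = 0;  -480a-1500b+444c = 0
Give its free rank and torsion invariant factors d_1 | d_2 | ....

Answer: M ≅ ℤ^1 ⊕ ℤ/4 ⊕ ℤ/12

Derivation:
rank_ℚ(R)=2; free=3−2=1
SNF(R) diag = [4, 12] → torsion [4, 12]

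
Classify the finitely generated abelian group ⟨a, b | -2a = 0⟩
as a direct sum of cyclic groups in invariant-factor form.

rank_ℚ(R)=1; free=2−1=1
SNF(R) diag = [2] → torsion [2]

Answer: M ≅ ℤ^1 ⊕ ℤ/2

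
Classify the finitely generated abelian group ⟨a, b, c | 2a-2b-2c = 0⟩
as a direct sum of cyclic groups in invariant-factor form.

rank_ℚ(R)=1; free=3−1=2
SNF(R) diag = [2] → torsion [2]

Answer: M ≅ ℤ^2 ⊕ ℤ/2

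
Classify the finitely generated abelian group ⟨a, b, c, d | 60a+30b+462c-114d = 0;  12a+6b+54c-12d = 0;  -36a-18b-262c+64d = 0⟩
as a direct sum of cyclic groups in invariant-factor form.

rank_ℚ(R)=3; free=4−3=1
SNF(R) diag = [2, 6, 12] → torsion [2, 6, 12]

Answer: M ≅ ℤ^1 ⊕ ℤ/2 ⊕ ℤ/6 ⊕ ℤ/12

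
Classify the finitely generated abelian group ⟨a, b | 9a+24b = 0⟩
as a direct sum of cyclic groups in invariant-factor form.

rank_ℚ(R)=1; free=2−1=1
SNF(R) diag = [3] → torsion [3]

Answer: M ≅ ℤ^1 ⊕ ℤ/3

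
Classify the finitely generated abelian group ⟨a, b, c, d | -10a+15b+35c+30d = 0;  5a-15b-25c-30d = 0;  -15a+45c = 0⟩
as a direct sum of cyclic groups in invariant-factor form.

rank_ℚ(R)=3; free=4−3=1
SNF(R) diag = [5, 15, 15] → torsion [5, 15, 15]

Answer: M ≅ ℤ^1 ⊕ ℤ/5 ⊕ ℤ/15 ⊕ ℤ/15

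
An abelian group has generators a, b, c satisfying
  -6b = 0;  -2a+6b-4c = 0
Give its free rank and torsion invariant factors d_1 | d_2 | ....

rank_ℚ(R)=2; free=3−2=1
SNF(R) diag = [2, 6] → torsion [2, 6]

Answer: M ≅ ℤ^1 ⊕ ℤ/2 ⊕ ℤ/6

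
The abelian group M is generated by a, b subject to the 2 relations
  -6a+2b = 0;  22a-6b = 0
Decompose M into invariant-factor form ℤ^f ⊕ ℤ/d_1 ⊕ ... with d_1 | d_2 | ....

rank_ℚ(R)=2; free=2−2=0
SNF(R) diag = [2, 4] → torsion [2, 4]

Answer: M ≅ ℤ/2 ⊕ ℤ/4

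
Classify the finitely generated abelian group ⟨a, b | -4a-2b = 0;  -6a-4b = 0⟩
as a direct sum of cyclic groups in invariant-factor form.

rank_ℚ(R)=2; free=2−2=0
SNF(R) diag = [2, 2] → torsion [2, 2]

Answer: M ≅ ℤ/2 ⊕ ℤ/2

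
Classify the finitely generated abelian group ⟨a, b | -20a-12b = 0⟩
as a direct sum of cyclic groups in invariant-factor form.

Answer: M ≅ ℤ^1 ⊕ ℤ/4

Derivation:
rank_ℚ(R)=1; free=2−1=1
SNF(R) diag = [4] → torsion [4]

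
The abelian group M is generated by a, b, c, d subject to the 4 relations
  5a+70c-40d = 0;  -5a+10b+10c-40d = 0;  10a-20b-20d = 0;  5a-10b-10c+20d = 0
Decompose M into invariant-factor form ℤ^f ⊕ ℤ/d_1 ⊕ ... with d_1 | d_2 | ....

Answer: M ≅ ℤ/5 ⊕ ℤ/10 ⊕ ℤ/20 ⊕ ℤ/20

Derivation:
rank_ℚ(R)=4; free=4−4=0
SNF(R) diag = [5, 10, 20, 20] → torsion [5, 10, 20, 20]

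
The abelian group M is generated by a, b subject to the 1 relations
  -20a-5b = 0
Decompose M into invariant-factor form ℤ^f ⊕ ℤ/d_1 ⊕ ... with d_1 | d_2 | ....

Answer: M ≅ ℤ^1 ⊕ ℤ/5

Derivation:
rank_ℚ(R)=1; free=2−1=1
SNF(R) diag = [5] → torsion [5]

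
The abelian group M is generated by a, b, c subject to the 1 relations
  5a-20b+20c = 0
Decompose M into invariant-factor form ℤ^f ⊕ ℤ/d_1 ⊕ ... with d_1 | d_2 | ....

rank_ℚ(R)=1; free=3−1=2
SNF(R) diag = [5] → torsion [5]

Answer: M ≅ ℤ^2 ⊕ ℤ/5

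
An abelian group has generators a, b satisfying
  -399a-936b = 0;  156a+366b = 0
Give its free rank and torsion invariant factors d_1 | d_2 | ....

rank_ℚ(R)=2; free=2−2=0
SNF(R) diag = [3, 6] → torsion [3, 6]

Answer: M ≅ ℤ/3 ⊕ ℤ/6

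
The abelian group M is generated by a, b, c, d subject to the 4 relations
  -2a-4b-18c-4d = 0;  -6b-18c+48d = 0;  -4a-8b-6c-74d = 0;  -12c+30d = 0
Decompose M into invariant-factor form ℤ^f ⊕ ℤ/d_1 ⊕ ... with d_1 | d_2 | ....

Answer: M ≅ ℤ/2 ⊕ ℤ/6 ⊕ ℤ/6 ⊕ ℤ/18

Derivation:
rank_ℚ(R)=4; free=4−4=0
SNF(R) diag = [2, 6, 6, 18] → torsion [2, 6, 6, 18]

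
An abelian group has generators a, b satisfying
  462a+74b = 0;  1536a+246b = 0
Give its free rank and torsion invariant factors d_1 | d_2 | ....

rank_ℚ(R)=2; free=2−2=0
SNF(R) diag = [2, 6] → torsion [2, 6]

Answer: M ≅ ℤ/2 ⊕ ℤ/6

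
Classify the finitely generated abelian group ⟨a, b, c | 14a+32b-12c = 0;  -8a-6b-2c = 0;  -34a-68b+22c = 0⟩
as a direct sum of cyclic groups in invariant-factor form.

rank_ℚ(R)=3; free=3−3=0
SNF(R) diag = [2, 2, 6] → torsion [2, 2, 6]

Answer: M ≅ ℤ/2 ⊕ ℤ/2 ⊕ ℤ/6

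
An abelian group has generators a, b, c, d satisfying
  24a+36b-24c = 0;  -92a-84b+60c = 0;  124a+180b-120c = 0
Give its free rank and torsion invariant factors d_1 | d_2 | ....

rank_ℚ(R)=3; free=4−3=1
SNF(R) diag = [4, 12, 12] → torsion [4, 12, 12]

Answer: M ≅ ℤ^1 ⊕ ℤ/4 ⊕ ℤ/12 ⊕ ℤ/12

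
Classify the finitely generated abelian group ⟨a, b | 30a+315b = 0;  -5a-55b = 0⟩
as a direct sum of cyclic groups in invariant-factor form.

Answer: M ≅ ℤ/5 ⊕ ℤ/15

Derivation:
rank_ℚ(R)=2; free=2−2=0
SNF(R) diag = [5, 15] → torsion [5, 15]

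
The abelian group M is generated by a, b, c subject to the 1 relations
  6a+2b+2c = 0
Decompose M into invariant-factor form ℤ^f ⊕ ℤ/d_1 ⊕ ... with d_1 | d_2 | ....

rank_ℚ(R)=1; free=3−1=2
SNF(R) diag = [2] → torsion [2]

Answer: M ≅ ℤ^2 ⊕ ℤ/2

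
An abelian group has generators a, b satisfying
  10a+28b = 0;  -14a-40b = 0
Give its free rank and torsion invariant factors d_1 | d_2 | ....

rank_ℚ(R)=2; free=2−2=0
SNF(R) diag = [2, 4] → torsion [2, 4]

Answer: M ≅ ℤ/2 ⊕ ℤ/4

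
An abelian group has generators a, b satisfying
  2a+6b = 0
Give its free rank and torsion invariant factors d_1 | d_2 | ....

Answer: M ≅ ℤ^1 ⊕ ℤ/2

Derivation:
rank_ℚ(R)=1; free=2−1=1
SNF(R) diag = [2] → torsion [2]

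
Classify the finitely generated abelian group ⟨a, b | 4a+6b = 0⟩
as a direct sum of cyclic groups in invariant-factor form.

Answer: M ≅ ℤ^1 ⊕ ℤ/2

Derivation:
rank_ℚ(R)=1; free=2−1=1
SNF(R) diag = [2] → torsion [2]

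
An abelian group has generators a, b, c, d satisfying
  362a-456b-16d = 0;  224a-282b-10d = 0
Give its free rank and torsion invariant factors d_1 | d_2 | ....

Answer: M ≅ ℤ^2 ⊕ ℤ/2 ⊕ ℤ/6

Derivation:
rank_ℚ(R)=2; free=4−2=2
SNF(R) diag = [2, 6] → torsion [2, 6]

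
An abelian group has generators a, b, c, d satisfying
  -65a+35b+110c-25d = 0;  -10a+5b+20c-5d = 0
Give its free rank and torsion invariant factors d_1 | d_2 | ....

Answer: M ≅ ℤ^2 ⊕ ℤ/5 ⊕ ℤ/5

Derivation:
rank_ℚ(R)=2; free=4−2=2
SNF(R) diag = [5, 5] → torsion [5, 5]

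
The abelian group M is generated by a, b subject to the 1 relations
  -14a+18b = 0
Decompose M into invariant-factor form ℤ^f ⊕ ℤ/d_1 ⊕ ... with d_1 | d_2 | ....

rank_ℚ(R)=1; free=2−1=1
SNF(R) diag = [2] → torsion [2]

Answer: M ≅ ℤ^1 ⊕ ℤ/2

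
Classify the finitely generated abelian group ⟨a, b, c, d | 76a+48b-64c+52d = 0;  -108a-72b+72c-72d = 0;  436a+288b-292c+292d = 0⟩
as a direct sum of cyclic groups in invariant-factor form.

Answer: M ≅ ℤ^1 ⊕ ℤ/4 ⊕ ℤ/12 ⊕ ℤ/36

Derivation:
rank_ℚ(R)=3; free=4−3=1
SNF(R) diag = [4, 12, 36] → torsion [4, 12, 36]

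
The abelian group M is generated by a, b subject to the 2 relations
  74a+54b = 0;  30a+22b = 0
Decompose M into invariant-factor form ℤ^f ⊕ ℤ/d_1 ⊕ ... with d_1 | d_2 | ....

rank_ℚ(R)=2; free=2−2=0
SNF(R) diag = [2, 4] → torsion [2, 4]

Answer: M ≅ ℤ/2 ⊕ ℤ/4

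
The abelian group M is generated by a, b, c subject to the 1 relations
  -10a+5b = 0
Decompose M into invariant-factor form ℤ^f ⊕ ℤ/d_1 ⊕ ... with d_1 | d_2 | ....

Answer: M ≅ ℤ^2 ⊕ ℤ/5

Derivation:
rank_ℚ(R)=1; free=3−1=2
SNF(R) diag = [5] → torsion [5]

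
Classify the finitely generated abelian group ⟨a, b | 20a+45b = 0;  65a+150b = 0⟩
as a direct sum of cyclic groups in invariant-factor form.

Answer: M ≅ ℤ/5 ⊕ ℤ/15

Derivation:
rank_ℚ(R)=2; free=2−2=0
SNF(R) diag = [5, 15] → torsion [5, 15]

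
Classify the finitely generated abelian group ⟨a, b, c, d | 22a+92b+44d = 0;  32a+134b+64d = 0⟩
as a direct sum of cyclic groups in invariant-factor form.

Answer: M ≅ ℤ^2 ⊕ ℤ/2 ⊕ ℤ/2

Derivation:
rank_ℚ(R)=2; free=4−2=2
SNF(R) diag = [2, 2] → torsion [2, 2]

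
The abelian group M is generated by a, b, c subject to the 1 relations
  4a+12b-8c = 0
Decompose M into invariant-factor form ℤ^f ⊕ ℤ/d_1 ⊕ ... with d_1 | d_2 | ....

rank_ℚ(R)=1; free=3−1=2
SNF(R) diag = [4] → torsion [4]

Answer: M ≅ ℤ^2 ⊕ ℤ/4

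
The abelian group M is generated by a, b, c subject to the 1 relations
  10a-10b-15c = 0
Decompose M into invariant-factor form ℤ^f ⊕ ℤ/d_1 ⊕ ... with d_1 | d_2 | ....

rank_ℚ(R)=1; free=3−1=2
SNF(R) diag = [5] → torsion [5]

Answer: M ≅ ℤ^2 ⊕ ℤ/5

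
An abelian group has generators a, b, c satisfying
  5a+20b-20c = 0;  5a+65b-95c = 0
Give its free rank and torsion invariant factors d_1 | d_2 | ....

Answer: M ≅ ℤ^1 ⊕ ℤ/5 ⊕ ℤ/15

Derivation:
rank_ℚ(R)=2; free=3−2=1
SNF(R) diag = [5, 15] → torsion [5, 15]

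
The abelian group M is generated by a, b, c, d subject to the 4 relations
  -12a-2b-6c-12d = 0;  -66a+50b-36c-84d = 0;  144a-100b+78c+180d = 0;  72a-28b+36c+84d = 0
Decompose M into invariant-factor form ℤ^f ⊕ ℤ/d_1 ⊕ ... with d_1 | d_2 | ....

rank_ℚ(R)=4; free=4−4=0
SNF(R) diag = [2, 6, 6, 12] → torsion [2, 6, 6, 12]

Answer: M ≅ ℤ/2 ⊕ ℤ/6 ⊕ ℤ/6 ⊕ ℤ/12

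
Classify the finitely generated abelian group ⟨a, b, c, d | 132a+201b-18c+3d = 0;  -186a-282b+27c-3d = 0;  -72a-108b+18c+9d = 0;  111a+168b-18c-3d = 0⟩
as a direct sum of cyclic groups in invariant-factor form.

rank_ℚ(R)=4; free=4−4=0
SNF(R) diag = [3, 9, 9, 9] → torsion [3, 9, 9, 9]

Answer: M ≅ ℤ/3 ⊕ ℤ/9 ⊕ ℤ/9 ⊕ ℤ/9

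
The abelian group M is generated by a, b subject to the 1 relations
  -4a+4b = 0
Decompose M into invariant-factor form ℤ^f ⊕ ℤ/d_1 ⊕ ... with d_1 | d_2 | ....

Answer: M ≅ ℤ^1 ⊕ ℤ/4

Derivation:
rank_ℚ(R)=1; free=2−1=1
SNF(R) diag = [4] → torsion [4]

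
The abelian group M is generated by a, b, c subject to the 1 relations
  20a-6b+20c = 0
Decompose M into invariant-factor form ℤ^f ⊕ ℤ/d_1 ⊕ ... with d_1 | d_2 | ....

rank_ℚ(R)=1; free=3−1=2
SNF(R) diag = [2] → torsion [2]

Answer: M ≅ ℤ^2 ⊕ ℤ/2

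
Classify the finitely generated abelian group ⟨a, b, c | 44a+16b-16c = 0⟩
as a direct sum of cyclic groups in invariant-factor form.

Answer: M ≅ ℤ^2 ⊕ ℤ/4

Derivation:
rank_ℚ(R)=1; free=3−1=2
SNF(R) diag = [4] → torsion [4]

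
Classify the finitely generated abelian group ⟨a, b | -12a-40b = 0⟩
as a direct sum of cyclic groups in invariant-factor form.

Answer: M ≅ ℤ^1 ⊕ ℤ/4

Derivation:
rank_ℚ(R)=1; free=2−1=1
SNF(R) diag = [4] → torsion [4]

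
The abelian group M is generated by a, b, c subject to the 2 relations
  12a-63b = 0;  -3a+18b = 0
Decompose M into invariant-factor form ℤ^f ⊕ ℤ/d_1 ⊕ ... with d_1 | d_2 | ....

rank_ℚ(R)=2; free=3−2=1
SNF(R) diag = [3, 9] → torsion [3, 9]

Answer: M ≅ ℤ^1 ⊕ ℤ/3 ⊕ ℤ/9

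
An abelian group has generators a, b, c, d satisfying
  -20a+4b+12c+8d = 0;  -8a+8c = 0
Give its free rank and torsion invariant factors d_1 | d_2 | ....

Answer: M ≅ ℤ^2 ⊕ ℤ/4 ⊕ ℤ/8

Derivation:
rank_ℚ(R)=2; free=4−2=2
SNF(R) diag = [4, 8] → torsion [4, 8]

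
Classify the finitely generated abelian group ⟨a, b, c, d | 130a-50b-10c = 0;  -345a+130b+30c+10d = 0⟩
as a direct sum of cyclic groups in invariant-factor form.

rank_ℚ(R)=2; free=4−2=2
SNF(R) diag = [5, 10] → torsion [5, 10]

Answer: M ≅ ℤ^2 ⊕ ℤ/5 ⊕ ℤ/10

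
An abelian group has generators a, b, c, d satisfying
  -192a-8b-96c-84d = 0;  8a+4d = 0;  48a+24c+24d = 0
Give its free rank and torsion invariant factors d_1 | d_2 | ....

Answer: M ≅ ℤ^1 ⊕ ℤ/4 ⊕ ℤ/8 ⊕ ℤ/24

Derivation:
rank_ℚ(R)=3; free=4−3=1
SNF(R) diag = [4, 8, 24] → torsion [4, 8, 24]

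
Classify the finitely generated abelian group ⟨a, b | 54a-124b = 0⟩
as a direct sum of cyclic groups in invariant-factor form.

Answer: M ≅ ℤ^1 ⊕ ℤ/2

Derivation:
rank_ℚ(R)=1; free=2−1=1
SNF(R) diag = [2] → torsion [2]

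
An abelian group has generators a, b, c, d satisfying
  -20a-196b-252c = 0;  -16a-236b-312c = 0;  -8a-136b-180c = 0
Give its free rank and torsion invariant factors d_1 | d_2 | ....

rank_ℚ(R)=3; free=4−3=1
SNF(R) diag = [4, 12, 36] → torsion [4, 12, 36]

Answer: M ≅ ℤ^1 ⊕ ℤ/4 ⊕ ℤ/12 ⊕ ℤ/36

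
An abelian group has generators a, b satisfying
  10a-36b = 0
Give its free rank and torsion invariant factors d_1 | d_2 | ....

Answer: M ≅ ℤ^1 ⊕ ℤ/2

Derivation:
rank_ℚ(R)=1; free=2−1=1
SNF(R) diag = [2] → torsion [2]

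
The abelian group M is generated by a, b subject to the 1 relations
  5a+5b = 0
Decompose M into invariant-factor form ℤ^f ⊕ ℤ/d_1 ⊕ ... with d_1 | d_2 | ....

Answer: M ≅ ℤ^1 ⊕ ℤ/5

Derivation:
rank_ℚ(R)=1; free=2−1=1
SNF(R) diag = [5] → torsion [5]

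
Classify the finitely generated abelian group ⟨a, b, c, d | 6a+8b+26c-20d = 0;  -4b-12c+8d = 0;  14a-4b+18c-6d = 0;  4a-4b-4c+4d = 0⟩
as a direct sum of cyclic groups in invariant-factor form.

Answer: M ≅ ℤ/2 ⊕ ℤ/2 ⊕ ℤ/4 ⊕ ℤ/4

Derivation:
rank_ℚ(R)=4; free=4−4=0
SNF(R) diag = [2, 2, 4, 4] → torsion [2, 2, 4, 4]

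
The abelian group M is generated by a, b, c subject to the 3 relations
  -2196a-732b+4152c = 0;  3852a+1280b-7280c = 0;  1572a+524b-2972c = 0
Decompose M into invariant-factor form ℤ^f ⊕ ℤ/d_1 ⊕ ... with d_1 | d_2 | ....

Answer: M ≅ ℤ/4 ⊕ ℤ/12 ⊕ ℤ/36

Derivation:
rank_ℚ(R)=3; free=3−3=0
SNF(R) diag = [4, 12, 36] → torsion [4, 12, 36]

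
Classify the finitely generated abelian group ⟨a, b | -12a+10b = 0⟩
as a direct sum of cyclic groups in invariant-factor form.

rank_ℚ(R)=1; free=2−1=1
SNF(R) diag = [2] → torsion [2]

Answer: M ≅ ℤ^1 ⊕ ℤ/2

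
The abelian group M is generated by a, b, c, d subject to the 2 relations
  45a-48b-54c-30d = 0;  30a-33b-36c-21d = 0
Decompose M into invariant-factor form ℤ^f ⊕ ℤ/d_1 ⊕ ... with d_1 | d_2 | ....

Answer: M ≅ ℤ^2 ⊕ ℤ/3 ⊕ ℤ/3

Derivation:
rank_ℚ(R)=2; free=4−2=2
SNF(R) diag = [3, 3] → torsion [3, 3]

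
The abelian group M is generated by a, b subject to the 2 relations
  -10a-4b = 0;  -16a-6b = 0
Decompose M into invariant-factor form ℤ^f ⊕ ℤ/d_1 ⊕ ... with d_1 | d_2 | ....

rank_ℚ(R)=2; free=2−2=0
SNF(R) diag = [2, 2] → torsion [2, 2]

Answer: M ≅ ℤ/2 ⊕ ℤ/2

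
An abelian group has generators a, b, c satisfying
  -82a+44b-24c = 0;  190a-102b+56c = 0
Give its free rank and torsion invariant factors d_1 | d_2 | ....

Answer: M ≅ ℤ^1 ⊕ ℤ/2 ⊕ ℤ/2

Derivation:
rank_ℚ(R)=2; free=3−2=1
SNF(R) diag = [2, 2] → torsion [2, 2]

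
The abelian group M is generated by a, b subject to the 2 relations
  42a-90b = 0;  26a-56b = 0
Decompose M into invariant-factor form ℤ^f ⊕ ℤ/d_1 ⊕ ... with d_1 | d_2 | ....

Answer: M ≅ ℤ/2 ⊕ ℤ/6

Derivation:
rank_ℚ(R)=2; free=2−2=0
SNF(R) diag = [2, 6] → torsion [2, 6]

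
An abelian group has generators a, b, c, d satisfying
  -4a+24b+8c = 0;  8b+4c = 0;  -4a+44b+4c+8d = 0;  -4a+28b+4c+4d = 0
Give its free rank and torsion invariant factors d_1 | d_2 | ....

rank_ℚ(R)=4; free=4−4=0
SNF(R) diag = [4, 4, 4, 4] → torsion [4, 4, 4, 4]

Answer: M ≅ ℤ/4 ⊕ ℤ/4 ⊕ ℤ/4 ⊕ ℤ/4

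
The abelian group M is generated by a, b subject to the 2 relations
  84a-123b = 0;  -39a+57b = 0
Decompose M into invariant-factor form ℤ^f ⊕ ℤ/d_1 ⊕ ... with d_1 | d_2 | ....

Answer: M ≅ ℤ/3 ⊕ ℤ/3

Derivation:
rank_ℚ(R)=2; free=2−2=0
SNF(R) diag = [3, 3] → torsion [3, 3]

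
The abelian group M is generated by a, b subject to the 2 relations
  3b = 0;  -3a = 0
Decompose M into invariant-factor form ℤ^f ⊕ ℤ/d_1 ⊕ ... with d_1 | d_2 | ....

Answer: M ≅ ℤ/3 ⊕ ℤ/3

Derivation:
rank_ℚ(R)=2; free=2−2=0
SNF(R) diag = [3, 3] → torsion [3, 3]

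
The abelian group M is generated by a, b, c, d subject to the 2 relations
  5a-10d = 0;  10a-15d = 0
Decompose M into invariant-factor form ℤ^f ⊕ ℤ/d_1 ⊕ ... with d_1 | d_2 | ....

Answer: M ≅ ℤ^2 ⊕ ℤ/5 ⊕ ℤ/5

Derivation:
rank_ℚ(R)=2; free=4−2=2
SNF(R) diag = [5, 5] → torsion [5, 5]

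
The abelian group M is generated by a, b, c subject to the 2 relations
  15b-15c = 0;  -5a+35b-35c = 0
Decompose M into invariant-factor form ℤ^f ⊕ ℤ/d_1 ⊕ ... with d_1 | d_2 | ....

rank_ℚ(R)=2; free=3−2=1
SNF(R) diag = [5, 15] → torsion [5, 15]

Answer: M ≅ ℤ^1 ⊕ ℤ/5 ⊕ ℤ/15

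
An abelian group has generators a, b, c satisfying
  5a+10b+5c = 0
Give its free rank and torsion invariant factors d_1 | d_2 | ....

Answer: M ≅ ℤ^2 ⊕ ℤ/5

Derivation:
rank_ℚ(R)=1; free=3−1=2
SNF(R) diag = [5] → torsion [5]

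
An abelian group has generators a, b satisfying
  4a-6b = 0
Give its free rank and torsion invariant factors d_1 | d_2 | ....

rank_ℚ(R)=1; free=2−1=1
SNF(R) diag = [2] → torsion [2]

Answer: M ≅ ℤ^1 ⊕ ℤ/2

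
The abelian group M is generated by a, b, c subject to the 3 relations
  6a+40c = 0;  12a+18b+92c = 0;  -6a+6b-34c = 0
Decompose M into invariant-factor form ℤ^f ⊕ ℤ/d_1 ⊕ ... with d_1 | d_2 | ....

Answer: M ≅ ℤ/2 ⊕ ℤ/6 ⊕ ℤ/18

Derivation:
rank_ℚ(R)=3; free=3−3=0
SNF(R) diag = [2, 6, 18] → torsion [2, 6, 18]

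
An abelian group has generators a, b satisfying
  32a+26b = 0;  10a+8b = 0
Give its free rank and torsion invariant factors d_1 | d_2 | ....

rank_ℚ(R)=2; free=2−2=0
SNF(R) diag = [2, 2] → torsion [2, 2]

Answer: M ≅ ℤ/2 ⊕ ℤ/2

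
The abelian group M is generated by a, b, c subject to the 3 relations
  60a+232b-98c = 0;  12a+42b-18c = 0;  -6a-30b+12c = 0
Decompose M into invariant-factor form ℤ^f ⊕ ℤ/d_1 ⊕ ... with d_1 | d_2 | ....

rank_ℚ(R)=3; free=3−3=0
SNF(R) diag = [2, 6, 6] → torsion [2, 6, 6]

Answer: M ≅ ℤ/2 ⊕ ℤ/6 ⊕ ℤ/6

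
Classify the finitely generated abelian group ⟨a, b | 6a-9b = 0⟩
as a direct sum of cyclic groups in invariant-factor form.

rank_ℚ(R)=1; free=2−1=1
SNF(R) diag = [3] → torsion [3]

Answer: M ≅ ℤ^1 ⊕ ℤ/3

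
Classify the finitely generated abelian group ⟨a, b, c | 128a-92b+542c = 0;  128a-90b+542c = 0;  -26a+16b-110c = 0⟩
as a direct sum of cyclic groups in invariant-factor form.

Answer: M ≅ ℤ/2 ⊕ ℤ/2 ⊕ ℤ/6

Derivation:
rank_ℚ(R)=3; free=3−3=0
SNF(R) diag = [2, 2, 6] → torsion [2, 2, 6]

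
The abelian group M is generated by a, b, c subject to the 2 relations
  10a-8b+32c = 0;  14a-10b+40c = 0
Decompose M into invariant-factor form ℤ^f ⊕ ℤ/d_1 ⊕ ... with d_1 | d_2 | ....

rank_ℚ(R)=2; free=3−2=1
SNF(R) diag = [2, 6] → torsion [2, 6]

Answer: M ≅ ℤ^1 ⊕ ℤ/2 ⊕ ℤ/6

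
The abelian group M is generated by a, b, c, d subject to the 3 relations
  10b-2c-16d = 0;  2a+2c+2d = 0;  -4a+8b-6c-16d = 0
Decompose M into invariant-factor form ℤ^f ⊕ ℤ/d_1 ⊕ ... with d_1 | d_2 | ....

rank_ℚ(R)=3; free=4−3=1
SNF(R) diag = [2, 2, 2] → torsion [2, 2, 2]

Answer: M ≅ ℤ^1 ⊕ ℤ/2 ⊕ ℤ/2 ⊕ ℤ/2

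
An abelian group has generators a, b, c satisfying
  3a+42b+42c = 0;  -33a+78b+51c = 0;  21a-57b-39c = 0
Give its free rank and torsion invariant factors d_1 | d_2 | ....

rank_ℚ(R)=3; free=3−3=0
SNF(R) diag = [3, 9, 27] → torsion [3, 9, 27]

Answer: M ≅ ℤ/3 ⊕ ℤ/9 ⊕ ℤ/27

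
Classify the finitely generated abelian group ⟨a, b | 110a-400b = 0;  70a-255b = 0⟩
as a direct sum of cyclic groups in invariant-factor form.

rank_ℚ(R)=2; free=2−2=0
SNF(R) diag = [5, 10] → torsion [5, 10]

Answer: M ≅ ℤ/5 ⊕ ℤ/10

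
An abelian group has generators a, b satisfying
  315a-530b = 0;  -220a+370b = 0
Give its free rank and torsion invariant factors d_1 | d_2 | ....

rank_ℚ(R)=2; free=2−2=0
SNF(R) diag = [5, 10] → torsion [5, 10]

Answer: M ≅ ℤ/5 ⊕ ℤ/10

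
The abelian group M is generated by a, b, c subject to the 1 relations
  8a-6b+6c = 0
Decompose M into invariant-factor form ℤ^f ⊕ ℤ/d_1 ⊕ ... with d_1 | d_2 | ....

rank_ℚ(R)=1; free=3−1=2
SNF(R) diag = [2] → torsion [2]

Answer: M ≅ ℤ^2 ⊕ ℤ/2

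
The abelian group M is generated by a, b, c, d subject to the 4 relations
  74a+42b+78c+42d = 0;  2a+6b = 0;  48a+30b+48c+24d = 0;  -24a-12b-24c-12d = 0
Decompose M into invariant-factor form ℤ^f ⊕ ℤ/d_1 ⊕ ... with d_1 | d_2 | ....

rank_ℚ(R)=4; free=4−4=0
SNF(R) diag = [2, 6, 6, 12] → torsion [2, 6, 6, 12]

Answer: M ≅ ℤ/2 ⊕ ℤ/6 ⊕ ℤ/6 ⊕ ℤ/12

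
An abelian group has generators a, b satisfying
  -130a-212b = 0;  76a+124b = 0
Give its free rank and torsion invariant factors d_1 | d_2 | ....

rank_ℚ(R)=2; free=2−2=0
SNF(R) diag = [2, 4] → torsion [2, 4]

Answer: M ≅ ℤ/2 ⊕ ℤ/4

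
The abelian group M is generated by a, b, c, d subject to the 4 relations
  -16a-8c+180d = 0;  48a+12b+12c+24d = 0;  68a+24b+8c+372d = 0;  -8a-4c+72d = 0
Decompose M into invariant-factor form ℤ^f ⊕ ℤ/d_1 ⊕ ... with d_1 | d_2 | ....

Answer: M ≅ ℤ/4 ⊕ ℤ/4 ⊕ ℤ/12 ⊕ ℤ/36

Derivation:
rank_ℚ(R)=4; free=4−4=0
SNF(R) diag = [4, 4, 12, 36] → torsion [4, 4, 12, 36]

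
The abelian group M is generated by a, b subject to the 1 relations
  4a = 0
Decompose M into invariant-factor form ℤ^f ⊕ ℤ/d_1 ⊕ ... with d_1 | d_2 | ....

rank_ℚ(R)=1; free=2−1=1
SNF(R) diag = [4] → torsion [4]

Answer: M ≅ ℤ^1 ⊕ ℤ/4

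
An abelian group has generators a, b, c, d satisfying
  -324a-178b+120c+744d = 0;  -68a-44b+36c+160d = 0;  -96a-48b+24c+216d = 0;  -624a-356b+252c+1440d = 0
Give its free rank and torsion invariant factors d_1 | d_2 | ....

Answer: M ≅ ℤ/2 ⊕ ℤ/4 ⊕ ℤ/12 ⊕ ℤ/24

Derivation:
rank_ℚ(R)=4; free=4−4=0
SNF(R) diag = [2, 4, 12, 24] → torsion [2, 4, 12, 24]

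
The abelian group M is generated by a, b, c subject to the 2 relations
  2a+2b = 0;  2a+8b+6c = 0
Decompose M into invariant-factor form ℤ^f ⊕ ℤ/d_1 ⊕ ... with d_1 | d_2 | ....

Answer: M ≅ ℤ^1 ⊕ ℤ/2 ⊕ ℤ/6

Derivation:
rank_ℚ(R)=2; free=3−2=1
SNF(R) diag = [2, 6] → torsion [2, 6]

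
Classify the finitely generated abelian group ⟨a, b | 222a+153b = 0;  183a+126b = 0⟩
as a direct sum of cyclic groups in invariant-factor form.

Answer: M ≅ ℤ/3 ⊕ ℤ/9

Derivation:
rank_ℚ(R)=2; free=2−2=0
SNF(R) diag = [3, 9] → torsion [3, 9]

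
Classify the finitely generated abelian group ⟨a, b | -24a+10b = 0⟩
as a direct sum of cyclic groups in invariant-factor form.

Answer: M ≅ ℤ^1 ⊕ ℤ/2

Derivation:
rank_ℚ(R)=1; free=2−1=1
SNF(R) diag = [2] → torsion [2]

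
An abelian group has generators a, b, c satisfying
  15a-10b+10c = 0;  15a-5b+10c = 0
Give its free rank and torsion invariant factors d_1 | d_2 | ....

rank_ℚ(R)=2; free=3−2=1
SNF(R) diag = [5, 5] → torsion [5, 5]

Answer: M ≅ ℤ^1 ⊕ ℤ/5 ⊕ ℤ/5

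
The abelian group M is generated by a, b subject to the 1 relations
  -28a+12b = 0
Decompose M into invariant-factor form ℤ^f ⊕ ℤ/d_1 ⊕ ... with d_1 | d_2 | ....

rank_ℚ(R)=1; free=2−1=1
SNF(R) diag = [4] → torsion [4]

Answer: M ≅ ℤ^1 ⊕ ℤ/4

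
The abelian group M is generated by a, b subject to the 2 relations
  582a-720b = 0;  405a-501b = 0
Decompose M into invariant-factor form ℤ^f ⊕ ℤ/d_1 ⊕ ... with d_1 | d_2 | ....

rank_ℚ(R)=2; free=2−2=0
SNF(R) diag = [3, 6] → torsion [3, 6]

Answer: M ≅ ℤ/3 ⊕ ℤ/6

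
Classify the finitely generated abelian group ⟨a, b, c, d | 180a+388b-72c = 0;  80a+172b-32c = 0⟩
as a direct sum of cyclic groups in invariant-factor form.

rank_ℚ(R)=2; free=4−2=2
SNF(R) diag = [4, 4] → torsion [4, 4]

Answer: M ≅ ℤ^2 ⊕ ℤ/4 ⊕ ℤ/4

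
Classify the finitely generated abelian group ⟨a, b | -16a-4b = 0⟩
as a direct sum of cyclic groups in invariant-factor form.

Answer: M ≅ ℤ^1 ⊕ ℤ/4

Derivation:
rank_ℚ(R)=1; free=2−1=1
SNF(R) diag = [4] → torsion [4]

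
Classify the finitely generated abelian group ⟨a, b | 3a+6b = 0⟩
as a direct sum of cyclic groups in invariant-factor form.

rank_ℚ(R)=1; free=2−1=1
SNF(R) diag = [3] → torsion [3]

Answer: M ≅ ℤ^1 ⊕ ℤ/3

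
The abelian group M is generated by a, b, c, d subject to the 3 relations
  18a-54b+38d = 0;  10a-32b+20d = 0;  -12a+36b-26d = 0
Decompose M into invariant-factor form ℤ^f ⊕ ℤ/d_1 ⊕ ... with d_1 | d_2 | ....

Answer: M ≅ ℤ^1 ⊕ ℤ/2 ⊕ ℤ/2 ⊕ ℤ/6

Derivation:
rank_ℚ(R)=3; free=4−3=1
SNF(R) diag = [2, 2, 6] → torsion [2, 2, 6]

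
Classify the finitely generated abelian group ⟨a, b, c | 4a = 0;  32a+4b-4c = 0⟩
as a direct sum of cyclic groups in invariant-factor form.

Answer: M ≅ ℤ^1 ⊕ ℤ/4 ⊕ ℤ/4

Derivation:
rank_ℚ(R)=2; free=3−2=1
SNF(R) diag = [4, 4] → torsion [4, 4]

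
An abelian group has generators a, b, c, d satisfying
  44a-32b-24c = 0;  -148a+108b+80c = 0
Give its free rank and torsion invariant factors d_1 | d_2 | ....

rank_ℚ(R)=2; free=4−2=2
SNF(R) diag = [4, 4] → torsion [4, 4]

Answer: M ≅ ℤ^2 ⊕ ℤ/4 ⊕ ℤ/4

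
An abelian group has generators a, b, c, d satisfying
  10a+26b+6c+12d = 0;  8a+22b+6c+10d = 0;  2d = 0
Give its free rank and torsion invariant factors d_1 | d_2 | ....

Answer: M ≅ ℤ^1 ⊕ ℤ/2 ⊕ ℤ/2 ⊕ ℤ/6

Derivation:
rank_ℚ(R)=3; free=4−3=1
SNF(R) diag = [2, 2, 6] → torsion [2, 2, 6]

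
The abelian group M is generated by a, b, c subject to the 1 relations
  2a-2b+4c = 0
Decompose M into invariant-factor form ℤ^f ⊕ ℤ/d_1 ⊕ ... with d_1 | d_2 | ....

rank_ℚ(R)=1; free=3−1=2
SNF(R) diag = [2] → torsion [2]

Answer: M ≅ ℤ^2 ⊕ ℤ/2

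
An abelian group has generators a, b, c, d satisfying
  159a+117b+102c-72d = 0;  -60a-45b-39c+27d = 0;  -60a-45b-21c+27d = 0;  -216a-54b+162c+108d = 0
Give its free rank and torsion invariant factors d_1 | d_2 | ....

Answer: M ≅ ℤ/3 ⊕ ℤ/9 ⊕ ℤ/18 ⊕ ℤ/54

Derivation:
rank_ℚ(R)=4; free=4−4=0
SNF(R) diag = [3, 9, 18, 54] → torsion [3, 9, 18, 54]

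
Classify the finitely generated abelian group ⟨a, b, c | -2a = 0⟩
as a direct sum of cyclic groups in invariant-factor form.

rank_ℚ(R)=1; free=3−1=2
SNF(R) diag = [2] → torsion [2]

Answer: M ≅ ℤ^2 ⊕ ℤ/2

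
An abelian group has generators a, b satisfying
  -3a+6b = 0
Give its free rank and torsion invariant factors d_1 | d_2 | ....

rank_ℚ(R)=1; free=2−1=1
SNF(R) diag = [3] → torsion [3]

Answer: M ≅ ℤ^1 ⊕ ℤ/3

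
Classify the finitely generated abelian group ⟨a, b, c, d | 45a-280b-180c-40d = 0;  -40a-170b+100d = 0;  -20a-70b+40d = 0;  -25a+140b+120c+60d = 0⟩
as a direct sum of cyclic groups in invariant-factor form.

Answer: M ≅ ℤ/5 ⊕ ℤ/10 ⊕ ℤ/20 ⊕ ℤ/60

Derivation:
rank_ℚ(R)=4; free=4−4=0
SNF(R) diag = [5, 10, 20, 60] → torsion [5, 10, 20, 60]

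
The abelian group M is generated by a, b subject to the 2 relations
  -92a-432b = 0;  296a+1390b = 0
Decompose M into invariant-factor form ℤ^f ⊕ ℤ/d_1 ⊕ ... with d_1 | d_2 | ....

Answer: M ≅ ℤ/2 ⊕ ℤ/4

Derivation:
rank_ℚ(R)=2; free=2−2=0
SNF(R) diag = [2, 4] → torsion [2, 4]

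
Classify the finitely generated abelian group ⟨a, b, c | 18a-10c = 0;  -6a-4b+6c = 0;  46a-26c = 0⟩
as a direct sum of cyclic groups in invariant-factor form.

Answer: M ≅ ℤ/2 ⊕ ℤ/4 ⊕ ℤ/4

Derivation:
rank_ℚ(R)=3; free=3−3=0
SNF(R) diag = [2, 4, 4] → torsion [2, 4, 4]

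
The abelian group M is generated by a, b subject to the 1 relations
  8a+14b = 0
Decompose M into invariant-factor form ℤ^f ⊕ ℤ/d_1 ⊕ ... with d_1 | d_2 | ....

rank_ℚ(R)=1; free=2−1=1
SNF(R) diag = [2] → torsion [2]

Answer: M ≅ ℤ^1 ⊕ ℤ/2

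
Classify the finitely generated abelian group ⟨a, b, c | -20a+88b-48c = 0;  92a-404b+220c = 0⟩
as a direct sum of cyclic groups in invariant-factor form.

rank_ℚ(R)=2; free=3−2=1
SNF(R) diag = [4, 4] → torsion [4, 4]

Answer: M ≅ ℤ^1 ⊕ ℤ/4 ⊕ ℤ/4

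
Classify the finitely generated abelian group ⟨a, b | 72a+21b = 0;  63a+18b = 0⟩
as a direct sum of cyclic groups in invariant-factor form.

rank_ℚ(R)=2; free=2−2=0
SNF(R) diag = [3, 9] → torsion [3, 9]

Answer: M ≅ ℤ/3 ⊕ ℤ/9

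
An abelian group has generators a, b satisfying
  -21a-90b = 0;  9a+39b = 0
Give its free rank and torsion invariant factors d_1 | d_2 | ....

Answer: M ≅ ℤ/3 ⊕ ℤ/3

Derivation:
rank_ℚ(R)=2; free=2−2=0
SNF(R) diag = [3, 3] → torsion [3, 3]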